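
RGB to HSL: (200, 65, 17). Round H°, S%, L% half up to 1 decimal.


Normalize: R'=200/255≈0.7843, G'=65/255≈0.2549, B'=17/255≈0.0667
Max=200/255, Min=17/255, Δ=Max-Min=183/255
L = (Max+Min)/2 = (200+17)/510 = 217/510 = 0.42549… → L = 42.5%
L ≤ 0.5 → S = Δ/(Max+Min) = 183/(200+17) = 183/217 = 0.84331… → S = 84.3%
(the 1/255 factors cancel in S and H, so raw channel differences can be used)
Max is R' → H = 60 × (((G-B)/Δ) mod 6) = 60 × (((65-17)/183) mod 6)
  48/183 = 0.2622…
  H = 60 × 0.2622… = 15.737…° → H = 15.7°
= HSL(15.7°, 84.3%, 42.5%)


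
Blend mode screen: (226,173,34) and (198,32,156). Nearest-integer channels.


Screen: C = 255 - (255-A)×(255-B)/255, rounded to nearest integer
R: 255 - (255-226)×(255-198)/255 = 255 - 1653/255 ≈ 255 - 6.482 = 248.518 → 249
G: 255 - (255-173)×(255-32)/255 = 255 - 18286/255 ≈ 255 - 71.710 = 183.290 → 183
B: 255 - (255-34)×(255-156)/255 = 255 - 21879/255 ≈ 255 - 85.800 = 169.200 → 169
= RGB(249, 183, 169)


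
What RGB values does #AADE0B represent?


AA → 170 (R)
DE → 222 (G)
0B → 11 (B)
= RGB(170, 222, 11)


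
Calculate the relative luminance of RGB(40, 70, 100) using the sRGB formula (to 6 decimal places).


Linearize each channel (sRGB transfer function): c = v/255; c_lin = c/12.92 if c ≤ 0.04045, else ((c+0.055)/1.055)^2.4
  R: 40/255 ≈ 0.156863 > 0.04045 → ((0.156863+0.055)/1.055)^2.4 ≈ 0.021219
  G: 70/255 ≈ 0.274510 > 0.04045 → ((0.274510+0.055)/1.055)^2.4 ≈ 0.061246
  B: 100/255 ≈ 0.392157 > 0.04045 → ((0.392157+0.055)/1.055)^2.4 ≈ 0.127438
R_lin = 0.021219, G_lin = 0.061246, B_lin = 0.127438
L = 0.2126×R + 0.7152×G + 0.0722×B
L = 0.2126×0.021219 + 0.7152×0.061246 + 0.0722×0.127438
L ≈ 0.057515


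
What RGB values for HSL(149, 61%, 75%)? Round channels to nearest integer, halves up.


H=149°, S=0.61, L=0.75
C = (1-|2L-1|)×S = (1-|0.50|)×0.61 = 0.305
H' = H/60 = 149/60 ≈ 2.4833; X = C×(1-|H' mod 2 - 1|) ≈ 0.1474
m = L - C/2 = 0.75 - 0.1525 = 0.5975
Sector ⌊H'⌋ = 2 → (R',G',B') = (0.0, 0.305, ≈0.1474)
RGB = ((R'+m)×255, (G'+m)×255, (B'+m)×255) = (152.3625, 230.1375, 189.95375)
Round half up → RGB(152, 230, 190)


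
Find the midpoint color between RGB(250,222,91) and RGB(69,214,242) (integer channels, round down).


Midpoint: each channel = ⌊(C₁+C₂)/2⌋
R: ⌊(250+69)/2⌋ = 159
G: ⌊(222+214)/2⌋ = 218
B: ⌊(91+242)/2⌋ = 166
= RGB(159, 218, 166)


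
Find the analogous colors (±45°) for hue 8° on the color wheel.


Base hue: 8°
Left analog: (8 - 45) mod 360 = 323°
Right analog: (8 + 45) mod 360 = 53°
Analogous hues = 323° and 53°


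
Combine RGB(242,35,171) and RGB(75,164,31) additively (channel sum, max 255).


Additive: each channel = min(255, C₁+C₂)
R: 242+75 = 317 → 255
G: 35+164 = 199 → 199
B: 171+31 = 202 → 202
= RGB(255, 199, 202)


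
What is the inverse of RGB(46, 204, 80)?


Invert: (255-R, 255-G, 255-B)
R: 255-46 = 209
G: 255-204 = 51
B: 255-80 = 175
= RGB(209, 51, 175)


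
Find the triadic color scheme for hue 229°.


Triadic: equally spaced at 120° intervals
H1 = 229°
H2 = (229 + 120) mod 360 = 349°
H3 = (229 + 240) mod 360 = 109°
Triadic = 229°, 349°, 109°


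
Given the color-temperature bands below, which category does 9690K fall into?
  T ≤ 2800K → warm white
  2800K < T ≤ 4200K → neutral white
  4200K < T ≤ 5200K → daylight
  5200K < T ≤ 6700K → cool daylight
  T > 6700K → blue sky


Temperature: 9690K
9690K > 6700K → blue sky
Classification: blue sky


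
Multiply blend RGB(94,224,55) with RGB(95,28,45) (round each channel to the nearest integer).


Multiply: C = A×B/255, rounded to nearest integer
R: 94×95/255 = 8930/255 ≈ 35.020 → 35
G: 224×28/255 = 6272/255 ≈ 24.596 → 25
B: 55×45/255 = 2475/255 ≈ 9.706 → 10
= RGB(35, 25, 10)


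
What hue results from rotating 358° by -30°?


New hue = (H + rotation) mod 360
New hue = (358 -30) mod 360
= 328 mod 360
= 328°


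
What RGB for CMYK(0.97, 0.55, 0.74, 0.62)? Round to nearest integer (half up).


R = 255 × (1-C) × (1-K) = 255 × 0.03 × 0.38 = 2.907 → 3
G = 255 × (1-M) × (1-K) = 255 × 0.45 × 0.38 = 43.605 → 44
B = 255 × (1-Y) × (1-K) = 255 × 0.26 × 0.38 = 25.194 → 25
= RGB(3, 44, 25)


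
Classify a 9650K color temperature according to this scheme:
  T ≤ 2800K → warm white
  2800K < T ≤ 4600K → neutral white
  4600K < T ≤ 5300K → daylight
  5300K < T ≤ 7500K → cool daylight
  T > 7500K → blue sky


Temperature: 9650K
9650K > 7500K → blue sky
Classification: blue sky


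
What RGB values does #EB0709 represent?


EB → 235 (R)
07 → 7 (G)
09 → 9 (B)
= RGB(235, 7, 9)


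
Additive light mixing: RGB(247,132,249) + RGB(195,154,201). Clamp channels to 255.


Additive: each channel = min(255, C₁+C₂)
R: 247+195 = 442 → 255
G: 132+154 = 286 → 255
B: 249+201 = 450 → 255
= RGB(255, 255, 255)


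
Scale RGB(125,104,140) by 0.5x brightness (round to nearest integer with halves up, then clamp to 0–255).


Multiply each channel by 0.5, round half up, clamp to [0, 255]
R: 125×0.5 = 62.5 → round → 63
G: 104×0.5 = 52
B: 140×0.5 = 70
= RGB(63, 52, 70)


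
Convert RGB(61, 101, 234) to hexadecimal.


R = 61 → 3D (hex)
G = 101 → 65 (hex)
B = 234 → EA (hex)
Hex = #3D65EA


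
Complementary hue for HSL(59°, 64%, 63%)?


Complement = opposite side of color wheel = hue + 180°
H' = (59 + 180) mod 360 = 239°
S and L unchanged.
= HSL(239°, 64%, 63%)


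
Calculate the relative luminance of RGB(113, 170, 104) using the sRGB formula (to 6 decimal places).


Linearize each channel (sRGB transfer function): c = v/255; c_lin = c/12.92 if c ≤ 0.04045, else ((c+0.055)/1.055)^2.4
  R: 113/255 ≈ 0.443137 > 0.04045 → ((0.443137+0.055)/1.055)^2.4 ≈ 0.165132
  G: 170/255 ≈ 0.666667 > 0.04045 → ((0.666667+0.055)/1.055)^2.4 ≈ 0.401978
  B: 104/255 ≈ 0.407843 > 0.04045 → ((0.407843+0.055)/1.055)^2.4 ≈ 0.138432
R_lin = 0.165132, G_lin = 0.401978, B_lin = 0.138432
L = 0.2126×R + 0.7152×G + 0.0722×B
L = 0.2126×0.165132 + 0.7152×0.401978 + 0.0722×0.138432
L ≈ 0.332596


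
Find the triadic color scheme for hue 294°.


Triadic: equally spaced at 120° intervals
H1 = 294°
H2 = (294 + 120) mod 360 = 54°
H3 = (294 + 240) mod 360 = 174°
Triadic = 294°, 54°, 174°


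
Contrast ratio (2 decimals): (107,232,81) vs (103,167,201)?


Linearize each sRGB channel c=v/255: c/12.92 if c ≤ 0.04045 else ((c+0.055)/1.055)^2.4
L = 0.2126×R_lin + 0.7152×G_lin + 0.0722×B_lin
Color 1 (107,232,81):
  R=107: 107/255≈0.4196 > 0.04045 → ((0.4196+0.055)/1.055)^2.4 ≈ 0.14703
  G=232: 232/255≈0.9098 > 0.04045 → ((0.9098+0.055)/1.055)^2.4 ≈ 0.80695
  B=81: 81/255≈0.3176 > 0.04045 → ((0.3176+0.055)/1.055)^2.4 ≈ 0.08228
  L1 = 0.2126×0.14703 + 0.7152×0.80695 + 0.0722×0.08228 ≈ 0.61433
Color 2 (103,167,201):
  R=103: 103/255≈0.4039 > 0.04045 → ((0.4039+0.055)/1.055)^2.4 ≈ 0.13563
  G=167: 167/255≈0.6549 > 0.04045 → ((0.6549+0.055)/1.055)^2.4 ≈ 0.38643
  B=201: 201/255≈0.7882 > 0.04045 → ((0.7882+0.055)/1.055)^2.4 ≈ 0.58408
  L2 = 0.2126×0.13563 + 0.7152×0.38643 + 0.0722×0.58408 ≈ 0.34738
Lighter = 0.61433, Darker = 0.34738
Ratio = (L_lighter + 0.05) / (L_darker + 0.05)
Ratio = (0.61433 + 0.05) / (0.34738 + 0.05) = 0.66433 / 0.39738 ≈ 1.6718
Ratio ≈ 1.67:1


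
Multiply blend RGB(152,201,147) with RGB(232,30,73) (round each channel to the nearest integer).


Multiply: C = A×B/255, rounded to nearest integer
R: 152×232/255 = 35264/255 ≈ 138.290 → 138
G: 201×30/255 = 6030/255 ≈ 23.647 → 24
B: 147×73/255 = 10731/255 ≈ 42.082 → 42
= RGB(138, 24, 42)


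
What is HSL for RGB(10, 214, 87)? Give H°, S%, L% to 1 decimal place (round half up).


Normalize: R'=10/255≈0.0392, G'=214/255≈0.8392, B'=87/255≈0.3412
Max=214/255, Min=10/255, Δ=Max-Min=204/255
L = (Max+Min)/2 = (214+10)/510 = 224/510 = 0.43921… → L = 43.9%
L ≤ 0.5 → S = Δ/(Max+Min) = 204/(214+10) = 204/224 = 0.91071… → S = 91.1%
(the 1/255 factors cancel in S and H, so raw channel differences can be used)
Max is G' → H = 60 × ((B-R)/Δ + 2) = 60 × ((87-10)/204 + 2)
  77/204 + 2 = 0.3774… + 2 = 2.3774…
  H = 60 × 2.3774… = 142.647…° → H = 142.6°
= HSL(142.6°, 91.1%, 43.9%)


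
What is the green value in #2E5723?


Color: #2E5723
R = 2E = 46
G = 57 = 87
B = 23 = 35
Green = 87


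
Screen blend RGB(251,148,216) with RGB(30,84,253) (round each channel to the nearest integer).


Screen: C = 255 - (255-A)×(255-B)/255, rounded to nearest integer
R: 255 - (255-251)×(255-30)/255 = 255 - 900/255 ≈ 255 - 3.529 = 251.471 → 251
G: 255 - (255-148)×(255-84)/255 = 255 - 18297/255 ≈ 255 - 71.753 = 183.247 → 183
B: 255 - (255-216)×(255-253)/255 = 255 - 78/255 ≈ 255 - 0.306 = 254.694 → 255
= RGB(251, 183, 255)


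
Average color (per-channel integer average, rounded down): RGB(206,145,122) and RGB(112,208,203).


Midpoint: each channel = ⌊(C₁+C₂)/2⌋
R: ⌊(206+112)/2⌋ = 159
G: ⌊(145+208)/2⌋ = 176
B: ⌊(122+203)/2⌋ = 162
= RGB(159, 176, 162)


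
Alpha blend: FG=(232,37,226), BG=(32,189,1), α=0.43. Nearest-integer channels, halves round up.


C = α×F + (1-α)×B, with 1-α = 0.57
R: 0.43×232 + 0.57×32 = 99.76 + 18.24 = 118.00 → 118
G: 0.43×37 + 0.57×189 = 15.91 + 107.73 = 123.64 → 124
B: 0.43×226 + 0.57×1 = 97.18 + 0.57 = 97.75 → 98
= RGB(118, 124, 98)


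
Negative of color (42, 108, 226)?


Invert: (255-R, 255-G, 255-B)
R: 255-42 = 213
G: 255-108 = 147
B: 255-226 = 29
= RGB(213, 147, 29)


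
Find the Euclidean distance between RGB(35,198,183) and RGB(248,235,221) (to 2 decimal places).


d = √[(R₁-R₂)² + (G₁-G₂)² + (B₁-B₂)²]
d = √[(35-248)² + (198-235)² + (183-221)²]
d = √[45369 + 1369 + 1444]
d = √48182
d ≈ 219.50


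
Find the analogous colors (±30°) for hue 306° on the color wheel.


Base hue: 306°
Left analog: (306 - 30) mod 360 = 276°
Right analog: (306 + 30) mod 360 = 336°
Analogous hues = 276° and 336°


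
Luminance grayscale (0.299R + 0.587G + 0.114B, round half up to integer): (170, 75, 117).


Gray = 0.299×R + 0.587×G + 0.114×B
Gray = 0.299×170 + 0.587×75 + 0.114×117
Gray = 50.830 + 44.025 + 13.338
Gray = 108.193 → round half up → 108
Gray = 108


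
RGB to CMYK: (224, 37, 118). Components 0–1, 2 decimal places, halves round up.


R'=224/255≈0.8784, G'=37/255≈0.1451, B'=118/255≈0.4627
K = 1 - max(R',G',B') = 1 - 224/255 = 31/255 = 0.12156… → 0.12
(1-R'-K)/(1-K) simplifies to (max-R)/max with max = 224:
C = (224-224)/224 = 0/224 = 0 → 0.00
M = (224-37)/224 = 187/224 = 0.83482… → 0.83
Y = (224-118)/224 = 106/224 = 0.47321… → 0.47
= CMYK(0.00, 0.83, 0.47, 0.12)


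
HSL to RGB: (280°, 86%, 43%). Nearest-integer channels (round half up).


H=280°, S=0.86, L=0.43
C = (1-|2L-1|)×S = (1-|-0.14|)×0.86 = 0.7396
H' = H/60 = 280/60 ≈ 4.6667; X = C×(1-|H' mod 2 - 1|) ≈ 0.4931
m = L - C/2 = 0.43 - 0.3698 = 0.0602
Sector ⌊H'⌋ = 4 → (R',G',B') = (≈0.4931, 0.0, 0.7396)
RGB = ((R'+m)×255, (G'+m)×255, (B'+m)×255) = (141.083, 15.351, 203.949)
Round half up → RGB(141, 15, 204)


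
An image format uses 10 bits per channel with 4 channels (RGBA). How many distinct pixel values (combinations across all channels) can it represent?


Total bits = 10 bits/channel × 4 channels = 40 bits
Distinct pixel values = 2^40
= 1,099,511,627,776 pixel values


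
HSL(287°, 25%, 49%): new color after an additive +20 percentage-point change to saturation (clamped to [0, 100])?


Original S = 25%
Adjustment = +20 percentage points
New S = 25 + (20) = 45
Clamp to [0, 100] → 45
= HSL(287°, 45%, 49%)


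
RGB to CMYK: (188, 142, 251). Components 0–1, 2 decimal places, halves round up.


R'=188/255≈0.7373, G'=142/255≈0.5569, B'=251/255≈0.9843
K = 1 - max(R',G',B') = 1 - 251/255 = 4/255 = 0.01568… → 0.02
(1-R'-K)/(1-K) simplifies to (max-R)/max with max = 251:
C = (251-188)/251 = 63/251 = 0.25099… → 0.25
M = (251-142)/251 = 109/251 = 0.43426… → 0.43
Y = (251-251)/251 = 0/251 = 0 → 0.00
= CMYK(0.25, 0.43, 0.00, 0.02)


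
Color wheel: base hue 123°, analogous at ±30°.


Base hue: 123°
Left analog: (123 - 30) mod 360 = 93°
Right analog: (123 + 30) mod 360 = 153°
Analogous hues = 93° and 153°


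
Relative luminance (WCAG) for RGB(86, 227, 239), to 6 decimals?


Linearize each channel (sRGB transfer function): c = v/255; c_lin = c/12.92 if c ≤ 0.04045, else ((c+0.055)/1.055)^2.4
  R: 86/255 ≈ 0.337255 > 0.04045 → ((0.337255+0.055)/1.055)^2.4 ≈ 0.093059
  G: 227/255 ≈ 0.890196 > 0.04045 → ((0.890196+0.055)/1.055)^2.4 ≈ 0.768151
  B: 239/255 ≈ 0.937255 > 0.04045 → ((0.937255+0.055)/1.055)^2.4 ≈ 0.863157
R_lin = 0.093059, G_lin = 0.768151, B_lin = 0.863157
L = 0.2126×R + 0.7152×G + 0.0722×B
L = 0.2126×0.093059 + 0.7152×0.768151 + 0.0722×0.863157
L ≈ 0.631486


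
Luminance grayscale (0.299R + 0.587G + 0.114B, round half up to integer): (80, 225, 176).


Gray = 0.299×R + 0.587×G + 0.114×B
Gray = 0.299×80 + 0.587×225 + 0.114×176
Gray = 23.920 + 132.075 + 20.064
Gray = 176.059 → round half up → 176
Gray = 176


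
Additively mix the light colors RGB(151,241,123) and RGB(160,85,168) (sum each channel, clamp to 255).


Additive: each channel = min(255, C₁+C₂)
R: 151+160 = 311 → 255
G: 241+85 = 326 → 255
B: 123+168 = 291 → 255
= RGB(255, 255, 255)


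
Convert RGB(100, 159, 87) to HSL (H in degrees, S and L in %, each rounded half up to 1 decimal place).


Normalize: R'=100/255≈0.3922, G'=159/255≈0.6235, B'=87/255≈0.3412
Max=159/255, Min=87/255, Δ=Max-Min=72/255
L = (Max+Min)/2 = (159+87)/510 = 246/510 = 0.48235… → L = 48.2%
L ≤ 0.5 → S = Δ/(Max+Min) = 72/(159+87) = 72/246 = 0.29268… → S = 29.3%
(the 1/255 factors cancel in S and H, so raw channel differences can be used)
Max is G' → H = 60 × ((B-R)/Δ + 2) = 60 × ((87-100)/72 + 2)
  -13/72 + 2 = -0.1805… + 2 = 1.8194…
  H = 60 × 1.8194… = 109.166…° → H = 109.2°
= HSL(109.2°, 29.3%, 48.2%)


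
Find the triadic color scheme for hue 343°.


Triadic: equally spaced at 120° intervals
H1 = 343°
H2 = (343 + 120) mod 360 = 103°
H3 = (343 + 240) mod 360 = 223°
Triadic = 343°, 103°, 223°


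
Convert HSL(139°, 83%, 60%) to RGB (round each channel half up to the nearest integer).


H=139°, S=0.83, L=0.60
C = (1-|2L-1|)×S = (1-|0.20|)×0.83 = 0.664
H' = H/60 = 139/60 ≈ 2.3167; X = C×(1-|H' mod 2 - 1|) ≈ 0.2103
m = L - C/2 = 0.60 - 0.332 = 0.268
Sector ⌊H'⌋ = 2 → (R',G',B') = (0.0, 0.664, ≈0.2103)
RGB = ((R'+m)×255, (G'+m)×255, (B'+m)×255) = (68.34, 237.66, 121.958)
Round half up → RGB(68, 238, 122)


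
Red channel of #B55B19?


Color: #B55B19
R = B5 = 181
G = 5B = 91
B = 19 = 25
Red = 181


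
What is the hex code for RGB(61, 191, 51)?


R = 61 → 3D (hex)
G = 191 → BF (hex)
B = 51 → 33 (hex)
Hex = #3DBF33


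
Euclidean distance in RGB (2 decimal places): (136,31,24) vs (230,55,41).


d = √[(R₁-R₂)² + (G₁-G₂)² + (B₁-B₂)²]
d = √[(136-230)² + (31-55)² + (24-41)²]
d = √[8836 + 576 + 289]
d = √9701
d ≈ 98.49


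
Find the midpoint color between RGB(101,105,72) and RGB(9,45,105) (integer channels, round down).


Midpoint: each channel = ⌊(C₁+C₂)/2⌋
R: ⌊(101+9)/2⌋ = 55
G: ⌊(105+45)/2⌋ = 75
B: ⌊(72+105)/2⌋ = 88
= RGB(55, 75, 88)


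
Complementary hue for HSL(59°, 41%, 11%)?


Complement = opposite side of color wheel = hue + 180°
H' = (59 + 180) mod 360 = 239°
S and L unchanged.
= HSL(239°, 41%, 11%)


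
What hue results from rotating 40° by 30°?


New hue = (H + rotation) mod 360
New hue = (40 + 30) mod 360
= 70 mod 360
= 70°


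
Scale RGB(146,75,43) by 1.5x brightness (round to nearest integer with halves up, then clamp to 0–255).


Multiply each channel by 1.5, round half up, clamp to [0, 255]
R: 146×1.5 = 219
G: 75×1.5 = 112.5 → round → 113
B: 43×1.5 = 64.5 → round → 65
= RGB(219, 113, 65)


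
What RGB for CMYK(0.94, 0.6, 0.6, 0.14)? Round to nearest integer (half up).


R = 255 × (1-C) × (1-K) = 255 × 0.06 × 0.86 = 13.158 → 13
G = 255 × (1-M) × (1-K) = 255 × 0.40 × 0.86 = 87.72 → 88
B = 255 × (1-Y) × (1-K) = 255 × 0.40 × 0.86 = 87.72 → 88
= RGB(13, 88, 88)


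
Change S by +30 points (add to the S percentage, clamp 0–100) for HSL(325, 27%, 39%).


Original S = 27%
Adjustment = +30 percentage points
New S = 27 + (30) = 57
Clamp to [0, 100] → 57
= HSL(325°, 57%, 39%)


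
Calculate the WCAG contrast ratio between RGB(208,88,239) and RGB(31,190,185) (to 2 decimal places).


Linearize each sRGB channel c=v/255: c/12.92 if c ≤ 0.04045 else ((c+0.055)/1.055)^2.4
L = 0.2126×R_lin + 0.7152×G_lin + 0.0722×B_lin
Color 1 (208,88,239):
  R=208: 208/255≈0.8157 > 0.04045 → ((0.8157+0.055)/1.055)^2.4 ≈ 0.63076
  G=88: 88/255≈0.3451 > 0.04045 → ((0.3451+0.055)/1.055)^2.4 ≈ 0.09759
  B=239: 239/255≈0.9373 > 0.04045 → ((0.9373+0.055)/1.055)^2.4 ≈ 0.86316
  L1 = 0.2126×0.63076 + 0.7152×0.09759 + 0.0722×0.86316 ≈ 0.26621
Color 2 (31,190,185):
  R=31: 31/255≈0.1216 > 0.04045 → ((0.1216+0.055)/1.055)^2.4 ≈ 0.01370
  G=190: 190/255≈0.7451 > 0.04045 → ((0.7451+0.055)/1.055)^2.4 ≈ 0.51492
  B=185: 185/255≈0.7255 > 0.04045 → ((0.7255+0.055)/1.055)^2.4 ≈ 0.48515
  L2 = 0.2126×0.01370 + 0.7152×0.51492 + 0.0722×0.48515 ≈ 0.40621
Lighter = 0.40621, Darker = 0.26621
Ratio = (L_lighter + 0.05) / (L_darker + 0.05)
Ratio = (0.40621 + 0.05) / (0.26621 + 0.05) = 0.45621 / 0.31621 ≈ 1.4427
Ratio ≈ 1.44:1


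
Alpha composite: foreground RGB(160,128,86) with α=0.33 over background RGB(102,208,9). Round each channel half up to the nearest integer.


C = α×F + (1-α)×B, with 1-α = 0.67
R: 0.33×160 + 0.67×102 = 52.80 + 68.34 = 121.14 → 121
G: 0.33×128 + 0.67×208 = 42.24 + 139.36 = 181.60 → 182
B: 0.33×86 + 0.67×9 = 28.38 + 6.03 = 34.41 → 34
= RGB(121, 182, 34)


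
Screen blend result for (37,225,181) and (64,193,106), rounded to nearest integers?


Screen: C = 255 - (255-A)×(255-B)/255, rounded to nearest integer
R: 255 - (255-37)×(255-64)/255 = 255 - 41638/255 ≈ 255 - 163.286 = 91.714 → 92
G: 255 - (255-225)×(255-193)/255 = 255 - 1860/255 ≈ 255 - 7.294 = 247.706 → 248
B: 255 - (255-181)×(255-106)/255 = 255 - 11026/255 ≈ 255 - 43.239 = 211.761 → 212
= RGB(92, 248, 212)


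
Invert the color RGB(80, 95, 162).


Invert: (255-R, 255-G, 255-B)
R: 255-80 = 175
G: 255-95 = 160
B: 255-162 = 93
= RGB(175, 160, 93)


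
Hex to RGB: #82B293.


82 → 130 (R)
B2 → 178 (G)
93 → 147 (B)
= RGB(130, 178, 147)


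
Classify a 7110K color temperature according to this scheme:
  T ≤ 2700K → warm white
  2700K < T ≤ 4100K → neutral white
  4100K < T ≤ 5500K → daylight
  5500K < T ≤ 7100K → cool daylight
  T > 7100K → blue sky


Temperature: 7110K
7110K > 7100K → blue sky
Classification: blue sky


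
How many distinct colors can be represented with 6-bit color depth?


Colors = 2^bits = 2^6
= 64 colors


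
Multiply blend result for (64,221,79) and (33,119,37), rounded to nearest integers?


Multiply: C = A×B/255, rounded to nearest integer
R: 64×33/255 = 2112/255 ≈ 8.282 → 8
G: 221×119/255 = 26299/255 ≈ 103.133 → 103
B: 79×37/255 = 2923/255 ≈ 11.463 → 11
= RGB(8, 103, 11)


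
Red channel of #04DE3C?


Color: #04DE3C
R = 04 = 4
G = DE = 222
B = 3C = 60
Red = 4


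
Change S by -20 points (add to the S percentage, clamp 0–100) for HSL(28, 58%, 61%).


Original S = 58%
Adjustment = -20 percentage points
New S = 58 + (-20) = 38
Clamp to [0, 100] → 38
= HSL(28°, 38%, 61%)


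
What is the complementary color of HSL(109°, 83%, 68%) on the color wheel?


Complement = opposite side of color wheel = hue + 180°
H' = (109 + 180) mod 360 = 289°
S and L unchanged.
= HSL(289°, 83%, 68%)


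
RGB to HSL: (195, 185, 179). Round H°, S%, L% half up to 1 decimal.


Normalize: R'=195/255≈0.7647, G'=185/255≈0.7255, B'=179/255≈0.7020
Max=195/255, Min=179/255, Δ=Max-Min=16/255
L = (Max+Min)/2 = (195+179)/510 = 374/510 = 0.73333… → L = 73.3%
L > 0.5 → S = Δ/(2-Max-Min) = 16/(510-195-179) = 16/136 = 0.11764… → S = 11.8%
(the 1/255 factors cancel in S and H, so raw channel differences can be used)
Max is R' → H = 60 × (((G-B)/Δ) mod 6) = 60 × (((185-179)/16) mod 6)
  6/16 = 0.375
  H = 60 × 0.375 = 22.5° → H = 22.5°
= HSL(22.5°, 11.8%, 73.3%)


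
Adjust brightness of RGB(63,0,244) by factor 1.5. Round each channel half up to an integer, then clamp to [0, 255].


Multiply each channel by 1.5, round half up, clamp to [0, 255]
R: 63×1.5 = 94.5 → round → 95
G: 0×1.5 = 0
B: 244×1.5 = 366 → clamp → 255
= RGB(95, 0, 255)


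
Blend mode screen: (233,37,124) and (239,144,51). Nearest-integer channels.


Screen: C = 255 - (255-A)×(255-B)/255, rounded to nearest integer
R: 255 - (255-233)×(255-239)/255 = 255 - 352/255 ≈ 255 - 1.380 = 253.620 → 254
G: 255 - (255-37)×(255-144)/255 = 255 - 24198/255 ≈ 255 - 94.894 = 160.106 → 160
B: 255 - (255-124)×(255-51)/255 = 255 - 26724/255 ≈ 255 - 104.800 = 150.200 → 150
= RGB(254, 160, 150)


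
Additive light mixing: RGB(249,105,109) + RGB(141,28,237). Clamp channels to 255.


Additive: each channel = min(255, C₁+C₂)
R: 249+141 = 390 → 255
G: 105+28 = 133 → 133
B: 109+237 = 346 → 255
= RGB(255, 133, 255)


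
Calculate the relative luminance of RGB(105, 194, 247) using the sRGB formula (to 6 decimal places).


Linearize each channel (sRGB transfer function): c = v/255; c_lin = c/12.92 if c ≤ 0.04045, else ((c+0.055)/1.055)^2.4
  R: 105/255 ≈ 0.411765 > 0.04045 → ((0.411765+0.055)/1.055)^2.4 ≈ 0.141263
  G: 194/255 ≈ 0.760784 > 0.04045 → ((0.760784+0.055)/1.055)^2.4 ≈ 0.539479
  B: 247/255 ≈ 0.968627 > 0.04045 → ((0.968627+0.055)/1.055)^2.4 ≈ 0.930111
R_lin = 0.141263, G_lin = 0.539479, B_lin = 0.930111
L = 0.2126×R + 0.7152×G + 0.0722×B
L = 0.2126×0.141263 + 0.7152×0.539479 + 0.0722×0.930111
L ≈ 0.483022


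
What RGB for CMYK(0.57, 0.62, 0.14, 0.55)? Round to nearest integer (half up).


R = 255 × (1-C) × (1-K) = 255 × 0.43 × 0.45 = 49.3425 → 49
G = 255 × (1-M) × (1-K) = 255 × 0.38 × 0.45 = 43.605 → 44
B = 255 × (1-Y) × (1-K) = 255 × 0.86 × 0.45 = 98.685 → 99
= RGB(49, 44, 99)


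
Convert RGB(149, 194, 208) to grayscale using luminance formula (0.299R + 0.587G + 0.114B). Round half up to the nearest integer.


Gray = 0.299×R + 0.587×G + 0.114×B
Gray = 0.299×149 + 0.587×194 + 0.114×208
Gray = 44.551 + 113.878 + 23.712
Gray = 182.141 → round half up → 182
Gray = 182


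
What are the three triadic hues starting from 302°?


Triadic: equally spaced at 120° intervals
H1 = 302°
H2 = (302 + 120) mod 360 = 62°
H3 = (302 + 240) mod 360 = 182°
Triadic = 302°, 62°, 182°


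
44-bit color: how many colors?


Colors = 2^bits = 2^44
= 17,592,186,044,416 colors


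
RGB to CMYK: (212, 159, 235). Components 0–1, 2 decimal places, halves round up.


R'=212/255≈0.8314, G'=159/255≈0.6235, B'=235/255≈0.9216
K = 1 - max(R',G',B') = 1 - 235/255 = 20/255 = 0.07843… → 0.08
(1-R'-K)/(1-K) simplifies to (max-R)/max with max = 235:
C = (235-212)/235 = 23/235 = 0.09787… → 0.10
M = (235-159)/235 = 76/235 = 0.32340… → 0.32
Y = (235-235)/235 = 0/235 = 0 → 0.00
= CMYK(0.10, 0.32, 0.00, 0.08)


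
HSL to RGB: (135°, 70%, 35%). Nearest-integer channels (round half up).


H=135°, S=0.70, L=0.35
C = (1-|2L-1|)×S = (1-|-0.30|)×0.70 = 0.49
H' = H/60 = 135/60 ≈ 2.2500; X = C×(1-|H' mod 2 - 1|) = 0.1225
m = L - C/2 = 0.35 - 0.245 = 0.105
Sector ⌊H'⌋ = 2 → (R',G',B') = (0.0, 0.49, 0.1225)
RGB = ((R'+m)×255, (G'+m)×255, (B'+m)×255) = (26.775, 151.725, 58.0125)
Round half up → RGB(27, 152, 58)


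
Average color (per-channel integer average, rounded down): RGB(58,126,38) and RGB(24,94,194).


Midpoint: each channel = ⌊(C₁+C₂)/2⌋
R: ⌊(58+24)/2⌋ = 41
G: ⌊(126+94)/2⌋ = 110
B: ⌊(38+194)/2⌋ = 116
= RGB(41, 110, 116)


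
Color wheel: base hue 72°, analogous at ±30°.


Base hue: 72°
Left analog: (72 - 30) mod 360 = 42°
Right analog: (72 + 30) mod 360 = 102°
Analogous hues = 42° and 102°


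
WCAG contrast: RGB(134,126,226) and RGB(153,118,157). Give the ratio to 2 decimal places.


Linearize each sRGB channel c=v/255: c/12.92 if c ≤ 0.04045 else ((c+0.055)/1.055)^2.4
L = 0.2126×R_lin + 0.7152×G_lin + 0.0722×B_lin
Color 1 (134,126,226):
  R=134: 134/255≈0.5255 > 0.04045 → ((0.5255+0.055)/1.055)^2.4 ≈ 0.23840
  G=126: 126/255≈0.4941 > 0.04045 → ((0.4941+0.055)/1.055)^2.4 ≈ 0.20864
  B=226: 226/255≈0.8863 > 0.04045 → ((0.8863+0.055)/1.055)^2.4 ≈ 0.76052
  L1 = 0.2126×0.23840 + 0.7152×0.20864 + 0.0722×0.76052 ≈ 0.25481
Color 2 (153,118,157):
  R=153: 153/255≈0.6000 > 0.04045 → ((0.6000+0.055)/1.055)^2.4 ≈ 0.31855
  G=118: 118/255≈0.4627 > 0.04045 → ((0.4627+0.055)/1.055)^2.4 ≈ 0.18116
  B=157: 157/255≈0.6157 > 0.04045 → ((0.6157+0.055)/1.055)^2.4 ≈ 0.33716
  L2 = 0.2126×0.31855 + 0.7152×0.18116 + 0.0722×0.33716 ≈ 0.22163
Lighter = 0.25481, Darker = 0.22163
Ratio = (L_lighter + 0.05) / (L_darker + 0.05)
Ratio = (0.25481 + 0.05) / (0.22163 + 0.05) = 0.30481 / 0.27163 ≈ 1.1221
Ratio ≈ 1.12:1


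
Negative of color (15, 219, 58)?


Invert: (255-R, 255-G, 255-B)
R: 255-15 = 240
G: 255-219 = 36
B: 255-58 = 197
= RGB(240, 36, 197)


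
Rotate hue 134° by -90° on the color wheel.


New hue = (H + rotation) mod 360
New hue = (134 -90) mod 360
= 44 mod 360
= 44°


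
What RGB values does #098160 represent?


09 → 9 (R)
81 → 129 (G)
60 → 96 (B)
= RGB(9, 129, 96)


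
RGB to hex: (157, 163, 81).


R = 157 → 9D (hex)
G = 163 → A3 (hex)
B = 81 → 51 (hex)
Hex = #9DA351


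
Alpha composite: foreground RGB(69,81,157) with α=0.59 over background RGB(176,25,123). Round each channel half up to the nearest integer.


C = α×F + (1-α)×B, with 1-α = 0.41
R: 0.59×69 + 0.41×176 = 40.71 + 72.16 = 112.87 → 113
G: 0.59×81 + 0.41×25 = 47.79 + 10.25 = 58.04 → 58
B: 0.59×157 + 0.41×123 = 92.63 + 50.43 = 143.06 → 143
= RGB(113, 58, 143)


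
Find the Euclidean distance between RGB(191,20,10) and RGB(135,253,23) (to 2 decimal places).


d = √[(R₁-R₂)² + (G₁-G₂)² + (B₁-B₂)²]
d = √[(191-135)² + (20-253)² + (10-23)²]
d = √[3136 + 54289 + 169]
d = √57594
d ≈ 239.99


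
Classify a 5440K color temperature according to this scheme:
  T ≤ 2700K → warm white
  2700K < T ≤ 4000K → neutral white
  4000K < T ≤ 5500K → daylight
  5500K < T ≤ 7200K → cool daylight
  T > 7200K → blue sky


Temperature: 5440K
4000K < 5440K ≤ 5500K → daylight
Classification: daylight


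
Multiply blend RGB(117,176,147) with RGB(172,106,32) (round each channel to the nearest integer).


Multiply: C = A×B/255, rounded to nearest integer
R: 117×172/255 = 20124/255 ≈ 78.918 → 79
G: 176×106/255 = 18656/255 ≈ 73.161 → 73
B: 147×32/255 = 4704/255 ≈ 18.447 → 18
= RGB(79, 73, 18)


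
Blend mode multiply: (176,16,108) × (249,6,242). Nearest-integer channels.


Multiply: C = A×B/255, rounded to nearest integer
R: 176×249/255 = 43824/255 ≈ 171.859 → 172
G: 16×6/255 = 96/255 ≈ 0.376 → 0
B: 108×242/255 = 26136/255 ≈ 102.494 → 102
= RGB(172, 0, 102)


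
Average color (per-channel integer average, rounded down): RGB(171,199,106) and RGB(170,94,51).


Midpoint: each channel = ⌊(C₁+C₂)/2⌋
R: ⌊(171+170)/2⌋ = 170
G: ⌊(199+94)/2⌋ = 146
B: ⌊(106+51)/2⌋ = 78
= RGB(170, 146, 78)


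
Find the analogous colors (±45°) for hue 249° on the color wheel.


Base hue: 249°
Left analog: (249 - 45) mod 360 = 204°
Right analog: (249 + 45) mod 360 = 294°
Analogous hues = 204° and 294°


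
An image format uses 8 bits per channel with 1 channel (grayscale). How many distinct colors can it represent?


Total bits = 8 bits/channel × 1 channels = 8 bits
Distinct colors = 2^8
= 256 colors


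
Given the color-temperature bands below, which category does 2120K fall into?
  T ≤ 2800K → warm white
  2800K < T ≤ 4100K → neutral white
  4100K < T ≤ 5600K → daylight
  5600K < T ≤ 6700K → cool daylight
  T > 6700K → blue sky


Temperature: 2120K
2120K ≤ 2800K → warm white
Classification: warm white


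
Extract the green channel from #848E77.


Color: #848E77
R = 84 = 132
G = 8E = 142
B = 77 = 119
Green = 142


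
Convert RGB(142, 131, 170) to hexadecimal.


R = 142 → 8E (hex)
G = 131 → 83 (hex)
B = 170 → AA (hex)
Hex = #8E83AA


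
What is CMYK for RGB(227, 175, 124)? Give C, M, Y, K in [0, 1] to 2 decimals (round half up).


R'=227/255≈0.8902, G'=175/255≈0.6863, B'=124/255≈0.4863
K = 1 - max(R',G',B') = 1 - 227/255 = 28/255 = 0.10980… → 0.11
(1-R'-K)/(1-K) simplifies to (max-R)/max with max = 227:
C = (227-227)/227 = 0/227 = 0 → 0.00
M = (227-175)/227 = 52/227 = 0.22907… → 0.23
Y = (227-124)/227 = 103/227 = 0.45374… → 0.45
= CMYK(0.00, 0.23, 0.45, 0.11)


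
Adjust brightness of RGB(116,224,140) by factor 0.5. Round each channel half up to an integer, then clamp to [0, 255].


Multiply each channel by 0.5, round half up, clamp to [0, 255]
R: 116×0.5 = 58
G: 224×0.5 = 112
B: 140×0.5 = 70
= RGB(58, 112, 70)


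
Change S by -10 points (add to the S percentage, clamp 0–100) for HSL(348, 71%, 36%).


Original S = 71%
Adjustment = -10 percentage points
New S = 71 + (-10) = 61
Clamp to [0, 100] → 61
= HSL(348°, 61%, 36%)


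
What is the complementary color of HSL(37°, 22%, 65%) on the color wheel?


Complement = opposite side of color wheel = hue + 180°
H' = (37 + 180) mod 360 = 217°
S and L unchanged.
= HSL(217°, 22%, 65%)


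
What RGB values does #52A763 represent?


52 → 82 (R)
A7 → 167 (G)
63 → 99 (B)
= RGB(82, 167, 99)


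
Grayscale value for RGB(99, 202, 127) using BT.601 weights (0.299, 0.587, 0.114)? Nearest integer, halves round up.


Gray = 0.299×R + 0.587×G + 0.114×B
Gray = 0.299×99 + 0.587×202 + 0.114×127
Gray = 29.601 + 118.574 + 14.478
Gray = 162.653 → round half up → 163
Gray = 163


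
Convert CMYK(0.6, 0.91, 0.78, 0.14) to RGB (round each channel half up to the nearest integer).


R = 255 × (1-C) × (1-K) = 255 × 0.40 × 0.86 = 87.72 → 88
G = 255 × (1-M) × (1-K) = 255 × 0.09 × 0.86 = 19.737 → 20
B = 255 × (1-Y) × (1-K) = 255 × 0.22 × 0.86 = 48.246 → 48
= RGB(88, 20, 48)


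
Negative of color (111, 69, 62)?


Invert: (255-R, 255-G, 255-B)
R: 255-111 = 144
G: 255-69 = 186
B: 255-62 = 193
= RGB(144, 186, 193)


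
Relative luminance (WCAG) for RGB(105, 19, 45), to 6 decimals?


Linearize each channel (sRGB transfer function): c = v/255; c_lin = c/12.92 if c ≤ 0.04045, else ((c+0.055)/1.055)^2.4
  R: 105/255 ≈ 0.411765 > 0.04045 → ((0.411765+0.055)/1.055)^2.4 ≈ 0.141263
  G: 19/255 ≈ 0.074510 > 0.04045 → ((0.074510+0.055)/1.055)^2.4 ≈ 0.006512
  B: 45/255 ≈ 0.176471 > 0.04045 → ((0.176471+0.055)/1.055)^2.4 ≈ 0.026241
R_lin = 0.141263, G_lin = 0.006512, B_lin = 0.026241
L = 0.2126×R + 0.7152×G + 0.0722×B
L = 0.2126×0.141263 + 0.7152×0.006512 + 0.0722×0.026241
L ≈ 0.036585


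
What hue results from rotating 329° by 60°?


New hue = (H + rotation) mod 360
New hue = (329 + 60) mod 360
= 389 mod 360
= 29°


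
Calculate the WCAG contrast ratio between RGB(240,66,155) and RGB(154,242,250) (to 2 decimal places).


Linearize each sRGB channel c=v/255: c/12.92 if c ≤ 0.04045 else ((c+0.055)/1.055)^2.4
L = 0.2126×R_lin + 0.7152×G_lin + 0.0722×B_lin
Color 1 (240,66,155):
  R=240: 240/255≈0.9412 > 0.04045 → ((0.9412+0.055)/1.055)^2.4 ≈ 0.87137
  G=66: 66/255≈0.2588 > 0.04045 → ((0.2588+0.055)/1.055)^2.4 ≈ 0.05448
  B=155: 155/255≈0.6078 > 0.04045 → ((0.6078+0.055)/1.055)^2.4 ≈ 0.32778
  L1 = 0.2126×0.87137 + 0.7152×0.05448 + 0.0722×0.32778 ≈ 0.24788
Color 2 (154,242,250):
  R=154: 154/255≈0.6039 > 0.04045 → ((0.6039+0.055)/1.055)^2.4 ≈ 0.32314
  G=242: 242/255≈0.9490 > 0.04045 → ((0.9490+0.055)/1.055)^2.4 ≈ 0.88792
  B=250: 250/255≈0.9804 > 0.04045 → ((0.9804+0.055)/1.055)^2.4 ≈ 0.95597
  L2 = 0.2126×0.32314 + 0.7152×0.88792 + 0.0722×0.95597 ≈ 0.77276
Lighter = 0.77276, Darker = 0.24788
Ratio = (L_lighter + 0.05) / (L_darker + 0.05)
Ratio = (0.77276 + 0.05) / (0.24788 + 0.05) = 0.82276 / 0.29788 ≈ 2.7620
Ratio ≈ 2.76:1


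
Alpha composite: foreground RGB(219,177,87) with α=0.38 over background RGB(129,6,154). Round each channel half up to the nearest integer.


C = α×F + (1-α)×B, with 1-α = 0.62
R: 0.38×219 + 0.62×129 = 83.22 + 79.98 = 163.20 → 163
G: 0.38×177 + 0.62×6 = 67.26 + 3.72 = 70.98 → 71
B: 0.38×87 + 0.62×154 = 33.06 + 95.48 = 128.54 → 129
= RGB(163, 71, 129)


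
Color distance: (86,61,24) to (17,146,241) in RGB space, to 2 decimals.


d = √[(R₁-R₂)² + (G₁-G₂)² + (B₁-B₂)²]
d = √[(86-17)² + (61-146)² + (24-241)²]
d = √[4761 + 7225 + 47089]
d = √59075
d ≈ 243.05


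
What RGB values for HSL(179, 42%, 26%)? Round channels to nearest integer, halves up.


H=179°, S=0.42, L=0.26
C = (1-|2L-1|)×S = (1-|-0.48|)×0.42 = 0.2184
H' = H/60 = 179/60 ≈ 2.9833; X = C×(1-|H' mod 2 - 1|) = 0.21476
m = L - C/2 = 0.26 - 0.1092 = 0.1508
Sector ⌊H'⌋ = 2 → (R',G',B') = (0.0, 0.2184, 0.21476)
RGB = ((R'+m)×255, (G'+m)×255, (B'+m)×255) = (38.454, 94.146, 93.2178)
Round half up → RGB(38, 94, 93)


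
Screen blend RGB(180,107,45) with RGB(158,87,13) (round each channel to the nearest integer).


Screen: C = 255 - (255-A)×(255-B)/255, rounded to nearest integer
R: 255 - (255-180)×(255-158)/255 = 255 - 7275/255 ≈ 255 - 28.529 = 226.471 → 226
G: 255 - (255-107)×(255-87)/255 = 255 - 24864/255 ≈ 255 - 97.506 = 157.494 → 157
B: 255 - (255-45)×(255-13)/255 = 255 - 50820/255 ≈ 255 - 199.294 = 55.706 → 56
= RGB(226, 157, 56)


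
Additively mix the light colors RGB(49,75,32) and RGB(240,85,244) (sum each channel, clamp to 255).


Additive: each channel = min(255, C₁+C₂)
R: 49+240 = 289 → 255
G: 75+85 = 160 → 160
B: 32+244 = 276 → 255
= RGB(255, 160, 255)


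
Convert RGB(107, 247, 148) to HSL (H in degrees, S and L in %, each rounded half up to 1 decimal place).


Normalize: R'=107/255≈0.4196, G'=247/255≈0.9686, B'=148/255≈0.5804
Max=247/255, Min=107/255, Δ=Max-Min=140/255
L = (Max+Min)/2 = (247+107)/510 = 354/510 = 0.69411… → L = 69.4%
L > 0.5 → S = Δ/(2-Max-Min) = 140/(510-247-107) = 140/156 = 0.89743… → S = 89.7%
(the 1/255 factors cancel in S and H, so raw channel differences can be used)
Max is G' → H = 60 × ((B-R)/Δ + 2) = 60 × ((148-107)/140 + 2)
  41/140 + 2 = 0.2928… + 2 = 2.2928…
  H = 60 × 2.2928… = 137.571…° → H = 137.6°
= HSL(137.6°, 89.7%, 69.4%)


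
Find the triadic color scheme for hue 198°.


Triadic: equally spaced at 120° intervals
H1 = 198°
H2 = (198 + 120) mod 360 = 318°
H3 = (198 + 240) mod 360 = 78°
Triadic = 198°, 318°, 78°


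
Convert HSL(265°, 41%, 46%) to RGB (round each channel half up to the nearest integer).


H=265°, S=0.41, L=0.46
C = (1-|2L-1|)×S = (1-|-0.08|)×0.41 = 0.3772
H' = H/60 = 265/60 ≈ 4.4167; X = C×(1-|H' mod 2 - 1|) ≈ 0.1572
m = L - C/2 = 0.46 - 0.1886 = 0.2714
Sector ⌊H'⌋ = 4 → (R',G',B') = (≈0.1572, 0.0, 0.3772)
RGB = ((R'+m)×255, (G'+m)×255, (B'+m)×255) = (109.2845, 69.207, 165.393)
Round half up → RGB(109, 69, 165)


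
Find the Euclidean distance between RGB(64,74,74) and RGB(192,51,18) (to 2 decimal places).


d = √[(R₁-R₂)² + (G₁-G₂)² + (B₁-B₂)²]
d = √[(64-192)² + (74-51)² + (74-18)²]
d = √[16384 + 529 + 3136]
d = √20049
d ≈ 141.59


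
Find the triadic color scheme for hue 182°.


Triadic: equally spaced at 120° intervals
H1 = 182°
H2 = (182 + 120) mod 360 = 302°
H3 = (182 + 240) mod 360 = 62°
Triadic = 182°, 302°, 62°


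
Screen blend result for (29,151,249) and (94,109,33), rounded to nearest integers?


Screen: C = 255 - (255-A)×(255-B)/255, rounded to nearest integer
R: 255 - (255-29)×(255-94)/255 = 255 - 36386/255 ≈ 255 - 142.690 = 112.310 → 112
G: 255 - (255-151)×(255-109)/255 = 255 - 15184/255 ≈ 255 - 59.545 = 195.455 → 195
B: 255 - (255-249)×(255-33)/255 = 255 - 1332/255 ≈ 255 - 5.224 = 249.776 → 250
= RGB(112, 195, 250)


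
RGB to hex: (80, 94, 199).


R = 80 → 50 (hex)
G = 94 → 5E (hex)
B = 199 → C7 (hex)
Hex = #505EC7


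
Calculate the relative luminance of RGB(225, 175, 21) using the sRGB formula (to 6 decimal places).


Linearize each channel (sRGB transfer function): c = v/255; c_lin = c/12.92 if c ≤ 0.04045, else ((c+0.055)/1.055)^2.4
  R: 225/255 ≈ 0.882353 > 0.04045 → ((0.882353+0.055)/1.055)^2.4 ≈ 0.752942
  G: 175/255 ≈ 0.686275 > 0.04045 → ((0.686275+0.055)/1.055)^2.4 ≈ 0.428690
  B: 21/255 ≈ 0.082353 > 0.04045 → ((0.082353+0.055)/1.055)^2.4 ≈ 0.007499
R_lin = 0.752942, G_lin = 0.428690, B_lin = 0.007499
L = 0.2126×R + 0.7152×G + 0.0722×B
L = 0.2126×0.752942 + 0.7152×0.428690 + 0.0722×0.007499
L ≈ 0.467216


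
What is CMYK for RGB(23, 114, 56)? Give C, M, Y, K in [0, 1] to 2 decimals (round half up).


R'=23/255≈0.0902, G'=114/255≈0.4471, B'=56/255≈0.2196
K = 1 - max(R',G',B') = 1 - 114/255 = 141/255 = 0.55294… → 0.55
(1-R'-K)/(1-K) simplifies to (max-R)/max with max = 114:
C = (114-23)/114 = 91/114 = 0.79824… → 0.80
M = (114-114)/114 = 0/114 = 0 → 0.00
Y = (114-56)/114 = 58/114 = 0.50877… → 0.51
= CMYK(0.80, 0.00, 0.51, 0.55)


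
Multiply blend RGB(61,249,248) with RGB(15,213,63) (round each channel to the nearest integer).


Multiply: C = A×B/255, rounded to nearest integer
R: 61×15/255 = 915/255 ≈ 3.588 → 4
G: 249×213/255 = 53037/255 ≈ 207.988 → 208
B: 248×63/255 = 15624/255 ≈ 61.271 → 61
= RGB(4, 208, 61)


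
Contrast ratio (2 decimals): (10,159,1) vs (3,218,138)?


Linearize each sRGB channel c=v/255: c/12.92 if c ≤ 0.04045 else ((c+0.055)/1.055)^2.4
L = 0.2126×R_lin + 0.7152×G_lin + 0.0722×B_lin
Color 1 (10,159,1):
  R=10: 10/255≈0.0392 ≤ 0.04045 → 0.0392/12.92 ≈ 0.00304
  G=159: 159/255≈0.6235 > 0.04045 → ((0.6235+0.055)/1.055)^2.4 ≈ 0.34670
  B=1: 1/255≈0.0039 ≤ 0.04045 → 0.0039/12.92 ≈ 0.00030
  L1 = 0.2126×0.00304 + 0.7152×0.34670 + 0.0722×0.00030 ≈ 0.24863
Color 2 (3,218,138):
  R=3: 3/255≈0.0118 ≤ 0.04045 → 0.0118/12.92 ≈ 0.00091
  G=218: 218/255≈0.8549 > 0.04045 → ((0.8549+0.055)/1.055)^2.4 ≈ 0.70110
  B=138: 138/255≈0.5412 > 0.04045 → ((0.5412+0.055)/1.055)^2.4 ≈ 0.25415
  L2 = 0.2126×0.00091 + 0.7152×0.70110 + 0.0722×0.25415 ≈ 0.51997
Lighter = 0.51997, Darker = 0.24863
Ratio = (L_lighter + 0.05) / (L_darker + 0.05)
Ratio = (0.51997 + 0.05) / (0.24863 + 0.05) = 0.56997 / 0.29863 ≈ 1.9086
Ratio ≈ 1.91:1


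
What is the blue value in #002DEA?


Color: #002DEA
R = 00 = 0
G = 2D = 45
B = EA = 234
Blue = 234


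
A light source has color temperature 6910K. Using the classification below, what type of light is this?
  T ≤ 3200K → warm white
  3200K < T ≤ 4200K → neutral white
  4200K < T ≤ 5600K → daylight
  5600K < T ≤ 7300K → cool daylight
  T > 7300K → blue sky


Temperature: 6910K
5600K < 6910K ≤ 7300K → cool daylight
Classification: cool daylight


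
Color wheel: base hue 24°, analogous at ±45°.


Base hue: 24°
Left analog: (24 - 45) mod 360 = 339°
Right analog: (24 + 45) mod 360 = 69°
Analogous hues = 339° and 69°
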